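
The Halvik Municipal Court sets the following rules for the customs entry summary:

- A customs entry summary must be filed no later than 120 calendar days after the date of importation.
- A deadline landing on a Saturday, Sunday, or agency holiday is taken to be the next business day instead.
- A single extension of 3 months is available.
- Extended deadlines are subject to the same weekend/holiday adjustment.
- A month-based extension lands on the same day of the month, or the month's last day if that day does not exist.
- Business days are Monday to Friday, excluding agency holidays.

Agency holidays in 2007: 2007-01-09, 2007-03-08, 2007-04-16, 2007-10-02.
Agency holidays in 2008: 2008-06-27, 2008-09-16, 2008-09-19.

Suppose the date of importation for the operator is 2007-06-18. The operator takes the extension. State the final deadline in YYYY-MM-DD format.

From 2007-06-18, 120 calendar days later is 2007-10-16.
2007-10-16 (Tuesday) is already a business day.
Add 3 months to 2007-10-16: 2008-01-16.
2008-01-16 is a Wednesday and not a listed holiday, so it stands.
The final due date is 2008-01-16.

2008-01-16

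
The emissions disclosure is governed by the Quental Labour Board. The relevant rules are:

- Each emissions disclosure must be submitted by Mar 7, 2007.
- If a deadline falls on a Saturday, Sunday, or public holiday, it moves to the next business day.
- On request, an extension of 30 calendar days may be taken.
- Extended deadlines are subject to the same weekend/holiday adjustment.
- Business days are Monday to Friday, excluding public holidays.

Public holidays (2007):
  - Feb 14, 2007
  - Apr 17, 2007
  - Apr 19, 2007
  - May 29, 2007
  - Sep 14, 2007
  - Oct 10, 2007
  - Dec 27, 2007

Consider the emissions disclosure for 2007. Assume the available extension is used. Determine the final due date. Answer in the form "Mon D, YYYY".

The statutory due date is Mar 7, 2007.
Mar 7, 2007 is a Wednesday and not a listed holiday, so it stands.
The 30-calendar-day extension moves the deadline from Mar 7, 2007 to Apr 6, 2007.
Apr 6, 2007 (Friday) is already a business day.
The final due date is Apr 6, 2007.

Apr 6, 2007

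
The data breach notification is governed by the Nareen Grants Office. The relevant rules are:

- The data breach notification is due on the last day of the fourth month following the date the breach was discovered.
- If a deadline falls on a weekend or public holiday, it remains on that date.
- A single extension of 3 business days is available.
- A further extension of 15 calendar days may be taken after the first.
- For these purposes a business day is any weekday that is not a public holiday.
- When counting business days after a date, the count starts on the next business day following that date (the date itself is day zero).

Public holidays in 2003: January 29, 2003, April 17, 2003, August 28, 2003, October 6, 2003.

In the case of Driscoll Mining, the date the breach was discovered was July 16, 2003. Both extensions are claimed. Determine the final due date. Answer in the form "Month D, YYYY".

The fourth month after July 16, 2003 is November 2003, whose last day is November 30, 2003.
November 30, 2003 is a Sunday; no weekend or holiday adjustment applies.
Counting 3 further business days from November 30, 2003 reaches December 3, 2003.
December 3, 2003 falls on a Wednesday. The rules make no weekend/holiday allowance, so it remains December 3, 2003.
The 15-calendar-day extension moves the deadline from December 3, 2003 to December 18, 2003.
December 18, 2003 falls on a Thursday. The rules make no weekend/holiday allowance, so it remains December 18, 2003.
Final deadline: December 18, 2003.

December 18, 2003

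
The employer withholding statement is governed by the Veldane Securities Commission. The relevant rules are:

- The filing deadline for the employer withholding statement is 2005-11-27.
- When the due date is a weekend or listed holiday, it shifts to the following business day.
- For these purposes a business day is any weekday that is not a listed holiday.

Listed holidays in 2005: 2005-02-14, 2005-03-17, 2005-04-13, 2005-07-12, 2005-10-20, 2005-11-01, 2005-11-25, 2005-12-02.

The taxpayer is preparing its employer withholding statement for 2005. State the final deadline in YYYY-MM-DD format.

2005-11-28

Start from the fixed due date, 2005-11-27.
2005-11-27 falls on a Sunday. Rolling to the next business day gives 2005-11-28, a Monday.
Final deadline: 2005-11-28.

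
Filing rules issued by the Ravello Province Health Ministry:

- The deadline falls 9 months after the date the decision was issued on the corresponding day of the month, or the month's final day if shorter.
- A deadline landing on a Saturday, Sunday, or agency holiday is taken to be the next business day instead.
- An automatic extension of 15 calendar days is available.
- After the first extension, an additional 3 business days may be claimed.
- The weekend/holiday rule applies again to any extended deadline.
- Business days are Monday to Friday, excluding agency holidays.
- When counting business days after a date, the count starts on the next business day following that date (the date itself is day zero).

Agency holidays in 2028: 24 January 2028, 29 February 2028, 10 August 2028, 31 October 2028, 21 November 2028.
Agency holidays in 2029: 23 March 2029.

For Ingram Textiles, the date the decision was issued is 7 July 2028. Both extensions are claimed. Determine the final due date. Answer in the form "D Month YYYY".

9 months from 7 July 2028 is 7 April 2029.
7 April 2029 is a Saturday; the next business day is 9 April 2029 (Monday).
Applying the 15-calendar-day extension: 9 April 2029 + 15 days = 24 April 2029.
Since 24 April 2029 is a Tuesday and not a holiday, the date is unchanged.
The 3-business-day extension runs from 24 April 2029 to 27 April 2029.
Since 27 April 2029 is a Friday and not a holiday, the date is unchanged.
So the filing is due 27 April 2029.

27 April 2029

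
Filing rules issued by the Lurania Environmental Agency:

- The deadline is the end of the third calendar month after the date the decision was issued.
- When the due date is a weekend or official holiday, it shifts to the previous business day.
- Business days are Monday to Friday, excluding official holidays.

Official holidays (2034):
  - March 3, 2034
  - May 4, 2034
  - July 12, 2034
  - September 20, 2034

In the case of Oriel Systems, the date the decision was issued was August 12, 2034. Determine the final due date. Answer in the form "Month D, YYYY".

The third month after August 12, 2034 is November 2034, whose last day is November 30, 2034.
Since November 30, 2034 is a Thursday and not a holiday, the date is unchanged.
So the filing is due November 30, 2034.

November 30, 2034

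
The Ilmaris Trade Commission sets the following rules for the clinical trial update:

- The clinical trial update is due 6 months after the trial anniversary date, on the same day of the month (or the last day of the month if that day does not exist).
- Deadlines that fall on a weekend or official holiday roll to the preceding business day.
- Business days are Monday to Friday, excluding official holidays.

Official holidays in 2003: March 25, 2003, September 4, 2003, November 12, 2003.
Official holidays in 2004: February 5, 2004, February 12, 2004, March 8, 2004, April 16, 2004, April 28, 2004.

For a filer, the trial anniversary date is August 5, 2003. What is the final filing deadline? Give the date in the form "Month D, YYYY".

6 months from August 5, 2003 is February 5, 2004.
Because February 5, 2004 is a listed holiday, the deadline becomes February 4, 2004 (Wednesday).
So the filing is due February 4, 2004.

February 4, 2004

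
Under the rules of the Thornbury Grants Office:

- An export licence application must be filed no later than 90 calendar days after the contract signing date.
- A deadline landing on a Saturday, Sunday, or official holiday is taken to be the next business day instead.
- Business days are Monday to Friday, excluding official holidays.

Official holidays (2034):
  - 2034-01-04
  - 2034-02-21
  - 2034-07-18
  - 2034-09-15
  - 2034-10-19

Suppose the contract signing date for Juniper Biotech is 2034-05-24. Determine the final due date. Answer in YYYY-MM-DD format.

2034-08-22

90 calendar days after 2034-05-24 is 2034-08-22.
2034-08-22 falls on a Tuesday, which is a business day, so no adjustment is needed.
The final due date is 2034-08-22.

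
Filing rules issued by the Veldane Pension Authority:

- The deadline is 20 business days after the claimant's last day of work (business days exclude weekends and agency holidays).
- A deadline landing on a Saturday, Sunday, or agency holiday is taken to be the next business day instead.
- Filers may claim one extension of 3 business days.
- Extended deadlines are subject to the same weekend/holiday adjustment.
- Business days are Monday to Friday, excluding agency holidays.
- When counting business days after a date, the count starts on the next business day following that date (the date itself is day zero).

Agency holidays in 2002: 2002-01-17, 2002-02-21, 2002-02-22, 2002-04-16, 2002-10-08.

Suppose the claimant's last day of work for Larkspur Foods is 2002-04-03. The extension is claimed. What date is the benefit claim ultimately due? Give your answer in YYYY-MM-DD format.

2002-05-07

Starting the day after 2002-04-03 and counting 20 business days lands on 2002-05-02.
2002-05-02 falls on a Thursday, which is a business day, so no adjustment is needed.
The 3-business-day extension runs from 2002-05-02 to 2002-05-07.
2002-05-07 falls on a Tuesday, which is a business day, so no adjustment is needed.
So the filing is due 2002-05-07.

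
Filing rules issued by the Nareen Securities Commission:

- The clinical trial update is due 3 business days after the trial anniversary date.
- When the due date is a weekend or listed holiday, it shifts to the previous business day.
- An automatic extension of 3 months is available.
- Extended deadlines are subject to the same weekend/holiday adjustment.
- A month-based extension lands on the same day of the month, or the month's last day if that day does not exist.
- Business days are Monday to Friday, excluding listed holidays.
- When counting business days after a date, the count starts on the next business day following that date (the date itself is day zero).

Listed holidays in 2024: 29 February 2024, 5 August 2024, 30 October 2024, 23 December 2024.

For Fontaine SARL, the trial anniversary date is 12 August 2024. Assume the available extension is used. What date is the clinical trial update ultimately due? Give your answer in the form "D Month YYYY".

15 November 2024

Starting the day after 12 August 2024 and counting 3 business days lands on 15 August 2024.
Since 15 August 2024 is a Thursday and not a holiday, the date is unchanged.
Applying the 3 months extension: 3 months after 15 August 2024 is 15 November 2024.
15 November 2024 (Friday) is already a business day.
Final deadline: 15 November 2024.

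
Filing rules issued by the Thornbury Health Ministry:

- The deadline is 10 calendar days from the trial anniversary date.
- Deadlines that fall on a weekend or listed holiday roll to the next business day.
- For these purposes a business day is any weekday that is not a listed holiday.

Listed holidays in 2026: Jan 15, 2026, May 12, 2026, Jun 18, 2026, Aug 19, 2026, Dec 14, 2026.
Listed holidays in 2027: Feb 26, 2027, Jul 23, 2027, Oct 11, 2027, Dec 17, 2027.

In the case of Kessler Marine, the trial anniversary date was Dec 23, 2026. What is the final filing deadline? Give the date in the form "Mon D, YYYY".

Jan 4, 2027

From Dec 23, 2026, 10 calendar days later is Jan 2, 2027.
Because Jan 2, 2027 is a Saturday, the deadline becomes Jan 4, 2027 (Monday).
The final due date is Jan 4, 2027.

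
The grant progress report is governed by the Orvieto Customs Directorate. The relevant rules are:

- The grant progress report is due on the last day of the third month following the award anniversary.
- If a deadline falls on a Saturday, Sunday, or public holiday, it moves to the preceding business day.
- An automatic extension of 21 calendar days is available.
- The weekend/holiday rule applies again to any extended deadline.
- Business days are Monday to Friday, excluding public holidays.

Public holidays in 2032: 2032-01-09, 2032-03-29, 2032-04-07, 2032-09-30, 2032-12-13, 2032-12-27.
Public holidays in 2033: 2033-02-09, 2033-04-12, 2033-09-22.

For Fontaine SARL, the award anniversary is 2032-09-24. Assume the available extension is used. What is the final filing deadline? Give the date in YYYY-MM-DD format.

3 months after 2032-09-24 is December 2032; that month ends on 2032-12-31.
2032-12-31 (Friday) is already a business day.
With the 21-day extension, 2032-12-31 becomes 2033-01-21.
2033-01-21 is a Friday and not a listed holiday, so it stands.
Deadline: 2033-01-21.

2033-01-21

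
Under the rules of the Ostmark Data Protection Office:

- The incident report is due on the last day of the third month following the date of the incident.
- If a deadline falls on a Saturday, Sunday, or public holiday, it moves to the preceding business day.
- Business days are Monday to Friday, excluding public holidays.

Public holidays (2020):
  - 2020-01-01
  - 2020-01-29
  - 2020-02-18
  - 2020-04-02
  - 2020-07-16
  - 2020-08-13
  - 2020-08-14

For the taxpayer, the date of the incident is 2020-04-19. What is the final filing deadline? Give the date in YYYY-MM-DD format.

The third month after 2020-04-19 is July 2020, whose last day is 2020-07-31.
2020-07-31 (Friday) is already a business day.
Final deadline: 2020-07-31.

2020-07-31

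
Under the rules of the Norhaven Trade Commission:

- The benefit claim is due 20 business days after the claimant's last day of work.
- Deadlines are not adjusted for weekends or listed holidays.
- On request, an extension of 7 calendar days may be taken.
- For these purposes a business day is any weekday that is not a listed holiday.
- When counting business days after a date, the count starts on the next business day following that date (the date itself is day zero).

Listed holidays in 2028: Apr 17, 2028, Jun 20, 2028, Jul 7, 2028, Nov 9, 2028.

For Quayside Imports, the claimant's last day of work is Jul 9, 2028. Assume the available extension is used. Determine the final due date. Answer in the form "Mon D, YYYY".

Starting the day after Jul 9, 2028 and counting 20 business days lands on Aug 4, 2028.
Aug 4, 2028 is a Friday; no weekend or holiday adjustment applies.
The 7-calendar-day extension moves the deadline from Aug 4, 2028 to Aug 11, 2028.
Aug 11, 2028 falls on a Friday. The rules make no weekend/holiday allowance, so it remains Aug 11, 2028.
The final due date is Aug 11, 2028.

Aug 11, 2028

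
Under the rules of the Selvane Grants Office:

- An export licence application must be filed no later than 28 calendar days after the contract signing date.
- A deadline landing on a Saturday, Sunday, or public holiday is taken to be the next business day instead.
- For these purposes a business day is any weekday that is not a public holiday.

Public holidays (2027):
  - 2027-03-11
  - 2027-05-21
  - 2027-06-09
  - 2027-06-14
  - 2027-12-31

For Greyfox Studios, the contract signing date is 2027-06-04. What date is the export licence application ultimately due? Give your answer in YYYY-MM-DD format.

From 2027-06-04, 28 calendar days later is 2027-07-02.
Since 2027-07-02 is a Friday and not a holiday, the date is unchanged.
Final deadline: 2027-07-02.

2027-07-02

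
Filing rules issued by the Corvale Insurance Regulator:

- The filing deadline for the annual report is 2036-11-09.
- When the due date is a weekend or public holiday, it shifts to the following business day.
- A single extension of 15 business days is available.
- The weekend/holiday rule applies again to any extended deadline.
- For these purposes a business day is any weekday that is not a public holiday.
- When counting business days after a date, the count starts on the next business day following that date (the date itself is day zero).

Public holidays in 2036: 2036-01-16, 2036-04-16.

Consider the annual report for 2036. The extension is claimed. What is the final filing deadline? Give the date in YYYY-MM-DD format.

Start from the fixed due date, 2036-11-09.
2036-11-09 is a Sunday, so it moves to the next business day, 2036-11-10 (Monday).
Applying the 15-business-day extension: 15 business days after 2036-11-10 is 2036-12-01.
2036-12-01 falls on a Monday, which is a business day, so no adjustment is needed.
Final deadline: 2036-12-01.

2036-12-01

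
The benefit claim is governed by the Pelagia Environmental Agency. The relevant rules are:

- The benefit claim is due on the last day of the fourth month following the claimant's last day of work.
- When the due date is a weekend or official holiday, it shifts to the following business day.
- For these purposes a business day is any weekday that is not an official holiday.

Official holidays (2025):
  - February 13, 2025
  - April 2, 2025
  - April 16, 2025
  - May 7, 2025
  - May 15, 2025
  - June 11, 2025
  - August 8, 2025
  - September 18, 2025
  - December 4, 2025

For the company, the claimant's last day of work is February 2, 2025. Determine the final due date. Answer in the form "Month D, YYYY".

4 months after February 2, 2025 falls in June 2025; the last day of that month is June 30, 2025.
June 30, 2025 falls on a Monday, which is a business day, so no adjustment is needed.
Deadline: June 30, 2025.

June 30, 2025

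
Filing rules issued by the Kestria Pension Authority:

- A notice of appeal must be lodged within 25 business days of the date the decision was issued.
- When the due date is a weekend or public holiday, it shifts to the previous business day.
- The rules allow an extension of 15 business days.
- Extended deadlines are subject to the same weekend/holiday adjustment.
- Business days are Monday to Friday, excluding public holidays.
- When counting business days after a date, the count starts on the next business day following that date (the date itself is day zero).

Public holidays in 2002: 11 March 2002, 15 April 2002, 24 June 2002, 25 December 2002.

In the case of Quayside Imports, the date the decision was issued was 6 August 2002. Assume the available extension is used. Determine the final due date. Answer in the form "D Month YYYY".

Counting 25 business days after 6 August 2002 (skipping weekends and listed holidays) reaches 10 September 2002.
10 September 2002 is a Tuesday and not a listed holiday, so it stands.
Counting 15 further business days from 10 September 2002 reaches 1 October 2002.
Since 1 October 2002 is a Tuesday and not a holiday, the date is unchanged.
Deadline: 1 October 2002.

1 October 2002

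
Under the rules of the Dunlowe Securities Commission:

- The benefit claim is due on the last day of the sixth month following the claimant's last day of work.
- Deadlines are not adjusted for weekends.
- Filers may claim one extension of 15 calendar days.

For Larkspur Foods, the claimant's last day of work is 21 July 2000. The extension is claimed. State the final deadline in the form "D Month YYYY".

15 February 2001

6 months after 21 July 2000 is January 2001; that month ends on 31 January 2001.
31 January 2001 is a Wednesday; no weekend or holiday adjustment applies.
The 15-calendar-day extension moves the deadline from 31 January 2001 to 15 February 2001.
No adjustment is made for weekends or holidays, so 15 February 2001 stands.
The final due date is 15 February 2001.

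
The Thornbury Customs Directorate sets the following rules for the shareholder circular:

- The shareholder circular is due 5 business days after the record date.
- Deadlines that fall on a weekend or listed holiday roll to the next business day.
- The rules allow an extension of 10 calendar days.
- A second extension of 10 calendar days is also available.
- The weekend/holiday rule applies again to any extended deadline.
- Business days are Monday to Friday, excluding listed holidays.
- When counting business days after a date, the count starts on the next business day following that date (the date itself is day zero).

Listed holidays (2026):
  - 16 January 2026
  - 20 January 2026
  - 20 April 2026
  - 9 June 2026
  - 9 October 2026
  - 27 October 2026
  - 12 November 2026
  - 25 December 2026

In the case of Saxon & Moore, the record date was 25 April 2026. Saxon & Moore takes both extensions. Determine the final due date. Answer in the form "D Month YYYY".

Starting the day after 25 April 2026 and counting 5 business days lands on 1 May 2026.
1 May 2026 (Friday) is already a business day.
The 10-calendar-day extension moves the deadline from 1 May 2026 to 11 May 2026.
Since 11 May 2026 is a Monday and not a holiday, the date is unchanged.
Add the 10 calendar-day extension to 11 May 2026: 21 May 2026.
Since 21 May 2026 is a Thursday and not a holiday, the date is unchanged.
So the filing is due 21 May 2026.

21 May 2026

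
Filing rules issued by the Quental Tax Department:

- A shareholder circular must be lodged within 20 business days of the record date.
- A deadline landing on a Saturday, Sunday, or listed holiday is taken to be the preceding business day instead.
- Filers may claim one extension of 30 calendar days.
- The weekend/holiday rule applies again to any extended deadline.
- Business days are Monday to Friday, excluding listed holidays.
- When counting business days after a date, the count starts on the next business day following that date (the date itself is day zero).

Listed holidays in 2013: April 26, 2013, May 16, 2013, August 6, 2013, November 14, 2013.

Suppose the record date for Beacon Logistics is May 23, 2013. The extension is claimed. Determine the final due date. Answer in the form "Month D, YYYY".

Counting 20 business days after May 23, 2013 (skipping weekends and listed holidays) reaches June 20, 2013.
June 20, 2013 is a Thursday and not a listed holiday, so it stands.
The 30-calendar-day extension moves the deadline from June 20, 2013 to July 20, 2013.
July 20, 2013 is a Saturday; the preceding business day is July 19, 2013 (Friday).
So the filing is due July 19, 2013.

July 19, 2013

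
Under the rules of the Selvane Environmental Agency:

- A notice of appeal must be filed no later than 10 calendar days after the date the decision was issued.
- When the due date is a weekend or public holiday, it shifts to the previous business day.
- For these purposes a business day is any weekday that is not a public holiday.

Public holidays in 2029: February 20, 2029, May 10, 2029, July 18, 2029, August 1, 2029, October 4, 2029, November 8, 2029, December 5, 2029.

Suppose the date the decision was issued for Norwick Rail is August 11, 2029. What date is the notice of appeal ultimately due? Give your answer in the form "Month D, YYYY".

From August 11, 2029, 10 calendar days later is August 21, 2029.
August 21, 2029 (Tuesday) is already a business day.
So the filing is due August 21, 2029.

August 21, 2029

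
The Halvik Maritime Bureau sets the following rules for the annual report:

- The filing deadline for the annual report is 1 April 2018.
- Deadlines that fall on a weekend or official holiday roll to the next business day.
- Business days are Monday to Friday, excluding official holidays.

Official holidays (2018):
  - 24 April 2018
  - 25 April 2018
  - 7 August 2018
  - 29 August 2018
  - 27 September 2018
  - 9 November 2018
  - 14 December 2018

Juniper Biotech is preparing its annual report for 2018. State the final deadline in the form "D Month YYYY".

2 April 2018

The statutory due date is 1 April 2018.
1 April 2018 is a Sunday, so it moves to the next business day, 2 April 2018 (Monday).
Deadline: 2 April 2018.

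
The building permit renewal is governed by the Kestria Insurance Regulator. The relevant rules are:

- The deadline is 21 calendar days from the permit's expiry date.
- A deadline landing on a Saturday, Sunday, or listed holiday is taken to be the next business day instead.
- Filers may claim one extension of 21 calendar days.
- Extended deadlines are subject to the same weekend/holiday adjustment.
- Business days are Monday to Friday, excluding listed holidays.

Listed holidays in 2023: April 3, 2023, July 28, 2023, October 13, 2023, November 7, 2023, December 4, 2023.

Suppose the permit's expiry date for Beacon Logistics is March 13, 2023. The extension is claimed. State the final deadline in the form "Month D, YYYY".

April 25, 2023

From March 13, 2023, 21 calendar days later is April 3, 2023.
April 3, 2023 falls on a listed holiday. Rolling to the next business day gives April 4, 2023, a Tuesday.
With the 21-day extension, April 4, 2023 becomes April 25, 2023.
April 25, 2023 is a Tuesday and not a listed holiday, so it stands.
So the filing is due April 25, 2023.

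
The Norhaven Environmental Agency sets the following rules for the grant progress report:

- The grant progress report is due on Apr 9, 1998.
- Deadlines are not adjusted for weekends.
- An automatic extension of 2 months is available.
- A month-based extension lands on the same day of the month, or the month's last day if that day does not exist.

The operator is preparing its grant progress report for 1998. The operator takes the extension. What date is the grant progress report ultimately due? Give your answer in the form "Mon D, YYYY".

Start from the fixed due date, Apr 9, 1998.
Apr 9, 1998 is a Thursday; no weekend or holiday adjustment applies.
Add 2 months to Apr 9, 1998: Jun 9, 1998.
No adjustment is made for weekends or holidays, so Jun 9, 1998 stands.
So the filing is due Jun 9, 1998.

Jun 9, 1998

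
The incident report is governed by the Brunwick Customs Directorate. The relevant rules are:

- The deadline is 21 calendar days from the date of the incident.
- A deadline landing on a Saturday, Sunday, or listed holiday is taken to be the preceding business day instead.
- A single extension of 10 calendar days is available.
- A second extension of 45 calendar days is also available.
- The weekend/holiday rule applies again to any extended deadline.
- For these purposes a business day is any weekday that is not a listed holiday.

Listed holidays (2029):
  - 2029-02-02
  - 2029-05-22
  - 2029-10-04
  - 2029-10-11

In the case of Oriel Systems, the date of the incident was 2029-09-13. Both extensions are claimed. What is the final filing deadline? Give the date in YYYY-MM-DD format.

Trigger date 2029-09-13 + 21 calendar days = 2029-10-04.
Because 2029-10-04 is a listed holiday, the deadline becomes 2029-10-03 (Wednesday).
Applying the 10-calendar-day extension: 2029-10-03 + 10 days = 2029-10-13.
2029-10-13 is a Saturday, so it moves to the preceding business day, 2029-10-12 (Friday).
Applying the 45-calendar-day extension: 2029-10-12 + 45 days = 2029-11-26.
2029-11-26 is a Monday and not a listed holiday, so it stands.
Deadline: 2029-11-26.

2029-11-26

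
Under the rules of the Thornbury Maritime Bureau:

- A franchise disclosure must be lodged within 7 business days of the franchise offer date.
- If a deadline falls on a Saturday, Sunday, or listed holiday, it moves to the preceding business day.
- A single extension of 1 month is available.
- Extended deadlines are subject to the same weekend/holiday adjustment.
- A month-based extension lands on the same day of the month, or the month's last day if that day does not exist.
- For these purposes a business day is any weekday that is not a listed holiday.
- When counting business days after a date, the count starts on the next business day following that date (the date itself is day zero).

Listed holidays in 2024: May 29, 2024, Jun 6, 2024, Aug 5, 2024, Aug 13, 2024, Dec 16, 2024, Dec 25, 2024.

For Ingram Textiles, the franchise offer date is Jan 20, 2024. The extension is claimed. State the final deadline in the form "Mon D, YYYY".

Starting the day after Jan 20, 2024 and counting 7 business days lands on Jan 30, 2024.
Jan 30, 2024 is a Tuesday and not a listed holiday, so it stands.
Applying the 1 month extension: 1 month after Jan 30, 2024 is Feb 29, 2024 (day 30 does not exist in February, so the month's last day is used).
Since Feb 29, 2024 is a Thursday and not a holiday, the date is unchanged.
The final due date is Feb 29, 2024.

Feb 29, 2024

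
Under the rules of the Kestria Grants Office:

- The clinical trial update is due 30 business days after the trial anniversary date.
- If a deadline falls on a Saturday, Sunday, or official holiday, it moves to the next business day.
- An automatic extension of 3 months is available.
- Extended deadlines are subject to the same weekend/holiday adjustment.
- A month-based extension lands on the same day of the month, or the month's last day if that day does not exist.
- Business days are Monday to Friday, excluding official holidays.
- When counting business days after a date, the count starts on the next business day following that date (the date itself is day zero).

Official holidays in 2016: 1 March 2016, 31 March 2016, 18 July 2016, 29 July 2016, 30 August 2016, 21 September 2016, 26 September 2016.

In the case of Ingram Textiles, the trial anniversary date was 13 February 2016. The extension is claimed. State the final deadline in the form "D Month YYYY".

28 June 2016

30 business days after 13 February 2016, excluding weekends and holidays, is 28 March 2016.
Since 28 March 2016 is a Monday and not a holiday, the date is unchanged.
The 3 months extension carries 28 March 2016 to 28 June 2016.
Since 28 June 2016 is a Tuesday and not a holiday, the date is unchanged.
Deadline: 28 June 2016.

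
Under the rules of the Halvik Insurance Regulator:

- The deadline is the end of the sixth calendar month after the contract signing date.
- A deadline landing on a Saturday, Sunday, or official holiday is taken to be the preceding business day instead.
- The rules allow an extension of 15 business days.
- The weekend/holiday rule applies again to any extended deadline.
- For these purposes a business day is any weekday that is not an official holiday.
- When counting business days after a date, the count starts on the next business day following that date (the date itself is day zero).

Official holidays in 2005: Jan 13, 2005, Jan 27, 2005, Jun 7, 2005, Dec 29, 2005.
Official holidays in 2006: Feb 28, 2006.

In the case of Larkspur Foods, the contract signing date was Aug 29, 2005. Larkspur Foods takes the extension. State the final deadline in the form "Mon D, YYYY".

6 months after Aug 29, 2005 falls in February 2006; the last day of that month is Feb 28, 2006.
Feb 28, 2006 falls on a listed holiday. Rolling to the preceding business day gives Feb 27, 2006, a Monday.
The 15-business-day extension runs from Feb 27, 2006 to Mar 21, 2006.
Since Mar 21, 2006 is a Tuesday and not a holiday, the date is unchanged.
Final deadline: Mar 21, 2006.

Mar 21, 2006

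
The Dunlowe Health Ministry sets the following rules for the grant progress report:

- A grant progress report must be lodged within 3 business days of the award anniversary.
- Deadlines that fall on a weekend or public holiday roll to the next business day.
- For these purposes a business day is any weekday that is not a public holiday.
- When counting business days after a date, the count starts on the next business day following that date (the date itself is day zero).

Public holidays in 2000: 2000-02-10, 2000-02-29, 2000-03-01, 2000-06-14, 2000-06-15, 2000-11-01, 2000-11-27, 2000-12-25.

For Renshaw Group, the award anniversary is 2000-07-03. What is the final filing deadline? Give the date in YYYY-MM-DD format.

2000-07-06

3 business days after 2000-07-03, excluding weekends and holidays, is 2000-07-06.
2000-07-06 is a Thursday and not a listed holiday, so it stands.
The final due date is 2000-07-06.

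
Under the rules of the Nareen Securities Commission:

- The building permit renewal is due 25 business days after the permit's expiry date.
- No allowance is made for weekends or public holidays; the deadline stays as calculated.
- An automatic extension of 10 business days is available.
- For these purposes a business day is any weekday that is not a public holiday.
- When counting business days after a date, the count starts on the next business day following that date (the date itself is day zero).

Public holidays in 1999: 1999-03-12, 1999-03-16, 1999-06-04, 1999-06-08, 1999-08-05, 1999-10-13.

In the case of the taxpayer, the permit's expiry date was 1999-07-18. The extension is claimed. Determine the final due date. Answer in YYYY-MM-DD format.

1999-09-06

25 business days after 1999-07-18, excluding weekends and holidays, is 1999-08-23.
1999-08-23 falls on a Monday. The rules make no weekend/holiday allowance, so it remains 1999-08-23.
Counting 10 further business days from 1999-08-23 reaches 1999-09-06.
1999-09-06 falls on a Monday. The rules make no weekend/holiday allowance, so it remains 1999-09-06.
The final due date is 1999-09-06.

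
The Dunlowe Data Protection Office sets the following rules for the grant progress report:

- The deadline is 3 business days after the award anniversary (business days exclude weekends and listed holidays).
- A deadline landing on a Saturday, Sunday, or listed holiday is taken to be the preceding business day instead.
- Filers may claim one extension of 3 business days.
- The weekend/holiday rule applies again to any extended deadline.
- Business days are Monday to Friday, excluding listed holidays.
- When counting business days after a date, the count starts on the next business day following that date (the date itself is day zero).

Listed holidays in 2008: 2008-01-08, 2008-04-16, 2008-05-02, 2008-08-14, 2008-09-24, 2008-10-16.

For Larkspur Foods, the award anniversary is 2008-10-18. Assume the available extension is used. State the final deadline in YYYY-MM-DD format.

2008-10-27

Starting the day after 2008-10-18 and counting 3 business days lands on 2008-10-22.
2008-10-22 (Wednesday) is already a business day.
Counting 3 further business days from 2008-10-22 reaches 2008-10-27.
2008-10-27 (Monday) is already a business day.
Deadline: 2008-10-27.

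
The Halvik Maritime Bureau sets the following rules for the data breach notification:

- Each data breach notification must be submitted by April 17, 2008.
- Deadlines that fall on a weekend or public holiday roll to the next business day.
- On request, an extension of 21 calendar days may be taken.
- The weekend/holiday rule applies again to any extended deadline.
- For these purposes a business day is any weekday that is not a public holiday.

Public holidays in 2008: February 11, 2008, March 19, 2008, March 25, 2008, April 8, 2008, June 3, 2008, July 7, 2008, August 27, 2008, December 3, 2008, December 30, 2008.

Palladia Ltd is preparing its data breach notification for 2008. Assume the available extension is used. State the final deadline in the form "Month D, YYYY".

May 8, 2008

Start from the fixed due date, April 17, 2008.
April 17, 2008 falls on a Thursday, which is a business day, so no adjustment is needed.
Add the 21 calendar-day extension to April 17, 2008: May 8, 2008.
May 8, 2008 (Thursday) is already a business day.
Final deadline: May 8, 2008.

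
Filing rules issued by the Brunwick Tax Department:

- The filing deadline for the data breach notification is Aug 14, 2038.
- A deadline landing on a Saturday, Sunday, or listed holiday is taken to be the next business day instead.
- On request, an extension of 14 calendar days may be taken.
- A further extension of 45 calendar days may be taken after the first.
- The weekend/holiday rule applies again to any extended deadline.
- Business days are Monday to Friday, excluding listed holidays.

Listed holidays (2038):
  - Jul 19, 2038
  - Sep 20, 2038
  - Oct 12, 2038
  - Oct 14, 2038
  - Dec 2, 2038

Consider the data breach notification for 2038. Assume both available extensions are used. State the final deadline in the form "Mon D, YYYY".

The stated deadline is Aug 14, 2038.
Aug 14, 2038 is a Saturday, so it moves to the next business day, Aug 16, 2038 (Monday).
Add the 14 calendar-day extension to Aug 16, 2038: Aug 30, 2038.
Aug 30, 2038 falls on a Monday, which is a business day, so no adjustment is needed.
Applying the 45-calendar-day extension: Aug 30, 2038 + 45 days = Oct 14, 2038.
Oct 14, 2038 is a listed holiday, so it moves to the next business day, Oct 15, 2038 (Friday).
Final deadline: Oct 15, 2038.

Oct 15, 2038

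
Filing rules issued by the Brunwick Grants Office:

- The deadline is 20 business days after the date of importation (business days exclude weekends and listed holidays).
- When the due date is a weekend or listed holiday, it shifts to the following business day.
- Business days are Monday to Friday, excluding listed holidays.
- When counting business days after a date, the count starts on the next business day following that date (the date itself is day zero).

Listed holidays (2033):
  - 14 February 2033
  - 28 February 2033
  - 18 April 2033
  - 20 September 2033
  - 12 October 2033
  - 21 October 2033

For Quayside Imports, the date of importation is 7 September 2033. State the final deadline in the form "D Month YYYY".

6 October 2033

Starting the day after 7 September 2033 and counting 20 business days lands on 6 October 2033.
6 October 2033 falls on a Thursday, which is a business day, so no adjustment is needed.
The final due date is 6 October 2033.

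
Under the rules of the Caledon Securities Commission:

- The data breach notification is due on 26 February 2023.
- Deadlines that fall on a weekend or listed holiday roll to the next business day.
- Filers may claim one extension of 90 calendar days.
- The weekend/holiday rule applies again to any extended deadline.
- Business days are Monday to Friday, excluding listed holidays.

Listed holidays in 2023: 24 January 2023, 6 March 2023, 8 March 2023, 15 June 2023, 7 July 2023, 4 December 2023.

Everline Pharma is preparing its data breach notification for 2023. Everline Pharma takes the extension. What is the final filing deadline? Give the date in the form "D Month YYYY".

29 May 2023

The stated deadline is 26 February 2023.
26 February 2023 falls on a Sunday. Rolling to the next business day gives 27 February 2023, a Monday.
The 90-calendar-day extension moves the deadline from 27 February 2023 to 28 May 2023.
Because 28 May 2023 is a Sunday, the deadline becomes 29 May 2023 (Monday).
Deadline: 29 May 2023.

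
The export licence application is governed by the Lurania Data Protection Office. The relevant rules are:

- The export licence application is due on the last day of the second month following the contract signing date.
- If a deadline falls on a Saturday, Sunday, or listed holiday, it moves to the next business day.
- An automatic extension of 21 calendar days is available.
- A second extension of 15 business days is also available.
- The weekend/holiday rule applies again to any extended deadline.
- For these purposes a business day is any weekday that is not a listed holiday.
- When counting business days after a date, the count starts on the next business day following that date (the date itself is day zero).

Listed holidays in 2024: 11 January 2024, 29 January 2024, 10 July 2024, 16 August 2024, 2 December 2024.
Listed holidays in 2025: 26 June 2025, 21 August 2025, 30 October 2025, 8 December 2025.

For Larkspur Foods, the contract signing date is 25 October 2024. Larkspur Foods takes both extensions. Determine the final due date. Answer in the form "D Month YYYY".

11 February 2025

2 months after 25 October 2024 falls in December 2024; the last day of that month is 31 December 2024.
31 December 2024 falls on a Tuesday, which is a business day, so no adjustment is needed.
The 21-calendar-day extension moves the deadline from 31 December 2024 to 21 January 2025.
21 January 2025 falls on a Tuesday, which is a business day, so no adjustment is needed.
The 15-business-day extension runs from 21 January 2025 to 11 February 2025.
11 February 2025 (Tuesday) is already a business day.
So the filing is due 11 February 2025.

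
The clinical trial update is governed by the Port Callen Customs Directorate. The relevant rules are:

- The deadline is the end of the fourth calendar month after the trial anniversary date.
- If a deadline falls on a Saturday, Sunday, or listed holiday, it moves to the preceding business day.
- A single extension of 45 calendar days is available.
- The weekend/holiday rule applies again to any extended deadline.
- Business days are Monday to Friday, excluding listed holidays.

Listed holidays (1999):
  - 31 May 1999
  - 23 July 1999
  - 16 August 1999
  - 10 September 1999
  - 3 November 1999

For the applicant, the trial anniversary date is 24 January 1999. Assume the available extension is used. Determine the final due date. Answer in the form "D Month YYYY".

12 July 1999

The fourth month after 24 January 1999 is May 1999, whose last day is 31 May 1999.
31 May 1999 is a listed holiday, so it moves to the preceding business day, 28 May 1999 (Friday).
Applying the 45-calendar-day extension: 28 May 1999 + 45 days = 12 July 1999.
12 July 1999 falls on a Monday, which is a business day, so no adjustment is needed.
So the filing is due 12 July 1999.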